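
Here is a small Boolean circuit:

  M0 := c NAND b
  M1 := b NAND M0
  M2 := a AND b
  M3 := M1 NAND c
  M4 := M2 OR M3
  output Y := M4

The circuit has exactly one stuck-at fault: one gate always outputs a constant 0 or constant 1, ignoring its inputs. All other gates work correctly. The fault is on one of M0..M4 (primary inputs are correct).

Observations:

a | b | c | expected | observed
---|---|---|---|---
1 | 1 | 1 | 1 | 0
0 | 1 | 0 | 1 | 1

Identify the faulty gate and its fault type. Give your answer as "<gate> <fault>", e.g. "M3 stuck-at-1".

M2 stuck-at-0

Fault-free values for test 1 (a=1, b=1, c=1): M0=0, M1=1, M2=1, M3=0, M4=1, giving Y=1. Observed 0.
Test 1: faults giving observed 0 are {M2 stuck-at-0, M4 stuck-at-0}.
Test 2 (a=0, b=1, c=0): fault-free M0=1, M1=0, M2=0, M3=1, M4=1 → 1; observed 1. Eliminates M4 stuck-at-0.
Only M2 stuck-at-0 is consistent with every test.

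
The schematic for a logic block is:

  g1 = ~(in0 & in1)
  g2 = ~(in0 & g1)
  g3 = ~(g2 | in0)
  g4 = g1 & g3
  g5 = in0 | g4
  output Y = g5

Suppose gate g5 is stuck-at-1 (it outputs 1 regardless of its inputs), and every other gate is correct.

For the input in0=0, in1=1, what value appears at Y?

1

Propagate with g5 forced: g1=1, g2=1, g3=0, g4=0, g5=1 [stuck-at-1].
So Y = 1. (Without the fault it would be 0.)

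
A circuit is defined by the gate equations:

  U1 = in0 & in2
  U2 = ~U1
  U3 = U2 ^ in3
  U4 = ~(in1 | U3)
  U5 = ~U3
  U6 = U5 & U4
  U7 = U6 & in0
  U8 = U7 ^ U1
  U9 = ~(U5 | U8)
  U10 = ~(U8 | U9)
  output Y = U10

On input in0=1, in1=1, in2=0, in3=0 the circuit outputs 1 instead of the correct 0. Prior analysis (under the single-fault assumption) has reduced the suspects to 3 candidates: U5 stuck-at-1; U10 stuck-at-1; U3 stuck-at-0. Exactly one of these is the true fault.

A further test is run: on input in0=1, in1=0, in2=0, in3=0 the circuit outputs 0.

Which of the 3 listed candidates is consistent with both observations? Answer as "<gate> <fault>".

U3 stuck-at-0

Evaluate each candidate on input in0=1, in1=0, in2=0, in3=0:
  U5 stuck-at-1: U1=0, U2=1, U3=1, U4=0, U5=1 [stuck-at-1], U6=0, U7=0, U8=0, U9=0, U10=1 → 1 — eliminated
  U10 stuck-at-1: U1=0, U2=1, U3=1, U4=0, U5=0, U6=0, U7=0, U8=0, U9=1, U10=1 [stuck-at-1] → 1 — eliminated
  U3 stuck-at-0: U1=0, U2=1, U3=0 [stuck-at-0], U4=1, U5=1, U6=1, U7=1, U8=1, U9=0, U10=0 → 0 — matches
Only U3 stuck-at-0 reproduces the observed 0.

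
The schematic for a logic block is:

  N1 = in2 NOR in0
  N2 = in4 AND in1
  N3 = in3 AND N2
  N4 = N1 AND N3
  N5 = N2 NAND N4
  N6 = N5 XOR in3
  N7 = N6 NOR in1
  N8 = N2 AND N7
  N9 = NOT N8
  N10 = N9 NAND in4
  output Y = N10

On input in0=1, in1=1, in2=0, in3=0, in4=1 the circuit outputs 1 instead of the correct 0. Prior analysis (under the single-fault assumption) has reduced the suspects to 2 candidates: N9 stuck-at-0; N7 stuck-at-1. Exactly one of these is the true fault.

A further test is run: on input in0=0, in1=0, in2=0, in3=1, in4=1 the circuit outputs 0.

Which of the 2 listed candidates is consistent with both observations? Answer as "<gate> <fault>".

Evaluate each candidate on input in0=0, in1=0, in2=0, in3=1, in4=1:
  N9 stuck-at-0: N1=1, N2=0, N3=0, N4=0, N5=1, N6=0, N7=1, N8=0, N9=0 [stuck-at-0], N10=1 → 1 — eliminated
  N7 stuck-at-1: N1=1, N2=0, N3=0, N4=0, N5=1, N6=0, N7=1 [stuck-at-1], N8=0, N9=1, N10=0 → 0 — matches
Only N7 stuck-at-1 reproduces the observed 0.

N7 stuck-at-1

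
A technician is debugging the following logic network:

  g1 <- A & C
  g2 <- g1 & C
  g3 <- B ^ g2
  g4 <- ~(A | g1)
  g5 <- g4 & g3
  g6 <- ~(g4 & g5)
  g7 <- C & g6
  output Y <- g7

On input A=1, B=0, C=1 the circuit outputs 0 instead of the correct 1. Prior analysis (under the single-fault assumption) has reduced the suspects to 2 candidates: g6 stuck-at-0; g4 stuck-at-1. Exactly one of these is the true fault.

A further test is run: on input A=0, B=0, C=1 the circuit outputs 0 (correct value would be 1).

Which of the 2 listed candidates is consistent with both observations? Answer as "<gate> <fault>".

Evaluate each candidate on input A=0, B=0, C=1:
  g6 stuck-at-0: g1=0, g2=0, g3=0, g4=1, g5=0, g6=0 [stuck-at-0], g7=0 → 0 — matches
  g4 stuck-at-1: g1=0, g2=0, g3=0, g4=1 [stuck-at-1], g5=0, g6=1, g7=1 → 1 — eliminated
Only g6 stuck-at-0 reproduces the observed 0.

g6 stuck-at-0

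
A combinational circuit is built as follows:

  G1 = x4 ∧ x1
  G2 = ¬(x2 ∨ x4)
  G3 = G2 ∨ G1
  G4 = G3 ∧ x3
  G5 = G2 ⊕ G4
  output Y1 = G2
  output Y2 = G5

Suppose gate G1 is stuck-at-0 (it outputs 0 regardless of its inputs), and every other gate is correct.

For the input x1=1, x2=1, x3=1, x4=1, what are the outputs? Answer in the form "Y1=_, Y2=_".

Propagate with G1 forced: G1=0 [stuck-at-0], G2=0, G3=0, G4=0, G5=0.
So the outputs are Y1=0, Y2=0. (Without the fault they would be Y1=0, Y2=1.)

Y1=0, Y2=0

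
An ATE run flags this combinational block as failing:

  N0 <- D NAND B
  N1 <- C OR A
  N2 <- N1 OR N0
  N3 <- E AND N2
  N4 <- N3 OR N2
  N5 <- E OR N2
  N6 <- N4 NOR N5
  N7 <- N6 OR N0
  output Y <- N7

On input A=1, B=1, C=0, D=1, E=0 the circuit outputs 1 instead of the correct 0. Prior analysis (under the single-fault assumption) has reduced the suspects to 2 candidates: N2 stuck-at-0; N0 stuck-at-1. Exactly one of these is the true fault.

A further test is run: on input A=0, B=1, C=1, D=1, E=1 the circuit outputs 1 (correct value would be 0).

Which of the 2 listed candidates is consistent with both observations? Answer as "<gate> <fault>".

Evaluate each candidate on input A=0, B=1, C=1, D=1, E=1:
  N2 stuck-at-0: N0=0, N1=1, N2=0 [stuck-at-0], N3=0, N4=0, N5=1, N6=0, N7=0 → 0 — eliminated
  N0 stuck-at-1: N0=1 [stuck-at-1], N1=1, N2=1, N3=1, N4=1, N5=1, N6=0, N7=1 → 1 — matches
Only N0 stuck-at-1 reproduces the observed 1.

N0 stuck-at-1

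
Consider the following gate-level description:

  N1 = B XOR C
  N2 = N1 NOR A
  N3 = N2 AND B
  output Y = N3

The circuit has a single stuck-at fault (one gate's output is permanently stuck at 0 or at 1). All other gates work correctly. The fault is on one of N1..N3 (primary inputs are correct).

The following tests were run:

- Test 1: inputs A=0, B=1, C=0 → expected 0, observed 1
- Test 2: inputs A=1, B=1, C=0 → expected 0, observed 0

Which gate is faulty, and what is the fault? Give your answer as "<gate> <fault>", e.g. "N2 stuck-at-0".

Fault-free values for test 1 (A=0, B=1, C=0): N1=1, N2=0, N3=0, giving Y=0. Observed 1.
Test 1: faults giving observed 1 are {N1 stuck-at-0, N2 stuck-at-1, N3 stuck-at-1}.
Test 2 (A=1, B=1, C=0): fault-free N1=1, N2=0, N3=0 → 0; observed 0. Eliminates N2 stuck-at-1, N3 stuck-at-1.
Only N1 stuck-at-0 is consistent with every test.

N1 stuck-at-0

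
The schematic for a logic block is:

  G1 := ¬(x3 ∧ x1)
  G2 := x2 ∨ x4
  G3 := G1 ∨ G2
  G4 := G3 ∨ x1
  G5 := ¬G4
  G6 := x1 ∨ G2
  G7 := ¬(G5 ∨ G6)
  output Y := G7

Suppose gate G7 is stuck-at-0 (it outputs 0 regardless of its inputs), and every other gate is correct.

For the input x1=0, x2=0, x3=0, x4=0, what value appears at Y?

Propagate with G7 forced: G1=1, G2=0, G3=1, G4=1, G5=0, G6=0, G7=0 [stuck-at-0].
So Y = 0. (Without the fault it would be 1.)

0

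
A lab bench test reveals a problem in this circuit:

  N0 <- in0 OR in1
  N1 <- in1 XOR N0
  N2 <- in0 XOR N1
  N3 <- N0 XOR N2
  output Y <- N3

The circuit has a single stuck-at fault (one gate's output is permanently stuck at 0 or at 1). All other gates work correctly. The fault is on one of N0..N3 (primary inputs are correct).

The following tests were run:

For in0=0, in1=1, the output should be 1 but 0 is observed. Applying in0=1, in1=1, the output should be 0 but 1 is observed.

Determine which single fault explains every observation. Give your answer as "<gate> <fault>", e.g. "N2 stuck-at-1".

Fault-free values for test 1 (in0=0, in1=1): N0=1, N1=0, N2=0, N3=1, giving Y=1. Observed 0.
Test 1: faults giving observed 0 are {N1 stuck-at-1, N2 stuck-at-1, N3 stuck-at-0}.
Test 2 (in0=1, in1=1): fault-free N0=1, N1=0, N2=1, N3=0 → 0; observed 1. Eliminates N2 stuck-at-1, N3 stuck-at-0.
Only N1 stuck-at-1 is consistent with every test.

N1 stuck-at-1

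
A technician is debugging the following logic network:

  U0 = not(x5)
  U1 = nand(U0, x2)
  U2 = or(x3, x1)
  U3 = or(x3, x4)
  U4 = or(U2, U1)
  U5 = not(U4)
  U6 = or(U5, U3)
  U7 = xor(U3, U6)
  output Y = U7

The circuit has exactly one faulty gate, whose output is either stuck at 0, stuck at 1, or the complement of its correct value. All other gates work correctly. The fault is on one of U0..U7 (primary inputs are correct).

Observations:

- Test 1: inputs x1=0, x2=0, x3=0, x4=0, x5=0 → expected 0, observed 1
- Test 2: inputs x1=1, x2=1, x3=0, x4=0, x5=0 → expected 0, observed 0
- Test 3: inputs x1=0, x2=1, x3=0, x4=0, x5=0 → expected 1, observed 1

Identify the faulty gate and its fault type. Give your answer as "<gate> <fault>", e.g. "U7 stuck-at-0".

Fault-free values for test 1 (x1=0, x2=0, x3=0, x4=0, x5=0): U0=1, U1=1, U2=0, U3=0, U4=1, U5=0, U6=0, U7=0, giving Y=0. Observed 1.
Test 1: faults giving observed 1 are {U1 stuck-at-0, U1 inverted output, U4 stuck-at-0, U4 inverted output, U5 stuck-at-1, U5 inverted output, U6 stuck-at-1, U6 inverted output, U7 stuck-at-1, U7 inverted output}.
Test 2 (x1=1, x2=1, x3=0, x4=0, x5=0): fault-free U0=1, U1=0, U2=1, U3=0, U4=1, U5=0, U6=0, U7=0 → 0; observed 0. Eliminates U4 stuck-at-0, U4 inverted output, U5 stuck-at-1, U5 inverted output, U6 stuck-at-1, U6 inverted output, U7 stuck-at-1, U7 inverted output.
Test 3 (x1=0, x2=1, x3=0, x4=0, x5=0): fault-free U0=1, U1=0, U2=0, U3=0, U4=0, U5=1, U6=1, U7=1 → 1; observed 1. Eliminates U1 inverted output.
Only U1 stuck-at-0 is consistent with every test.

U1 stuck-at-0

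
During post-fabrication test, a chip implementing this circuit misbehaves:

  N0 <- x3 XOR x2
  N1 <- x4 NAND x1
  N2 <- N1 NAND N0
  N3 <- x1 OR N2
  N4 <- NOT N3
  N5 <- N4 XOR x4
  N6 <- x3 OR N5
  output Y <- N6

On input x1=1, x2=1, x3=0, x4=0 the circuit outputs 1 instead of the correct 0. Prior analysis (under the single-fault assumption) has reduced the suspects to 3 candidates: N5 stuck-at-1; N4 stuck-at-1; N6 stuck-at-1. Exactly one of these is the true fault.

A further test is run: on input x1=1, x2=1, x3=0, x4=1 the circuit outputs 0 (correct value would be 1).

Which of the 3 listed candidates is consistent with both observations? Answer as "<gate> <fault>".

Evaluate each candidate on input x1=1, x2=1, x3=0, x4=1:
  N5 stuck-at-1: N0=1, N1=0, N2=1, N3=1, N4=0, N5=1 [stuck-at-1], N6=1 → 1 — eliminated
  N4 stuck-at-1: N0=1, N1=0, N2=1, N3=1, N4=1 [stuck-at-1], N5=0, N6=0 → 0 — matches
  N6 stuck-at-1: N0=1, N1=0, N2=1, N3=1, N4=0, N5=1, N6=1 [stuck-at-1] → 1 — eliminated
Only N4 stuck-at-1 reproduces the observed 0.

N4 stuck-at-1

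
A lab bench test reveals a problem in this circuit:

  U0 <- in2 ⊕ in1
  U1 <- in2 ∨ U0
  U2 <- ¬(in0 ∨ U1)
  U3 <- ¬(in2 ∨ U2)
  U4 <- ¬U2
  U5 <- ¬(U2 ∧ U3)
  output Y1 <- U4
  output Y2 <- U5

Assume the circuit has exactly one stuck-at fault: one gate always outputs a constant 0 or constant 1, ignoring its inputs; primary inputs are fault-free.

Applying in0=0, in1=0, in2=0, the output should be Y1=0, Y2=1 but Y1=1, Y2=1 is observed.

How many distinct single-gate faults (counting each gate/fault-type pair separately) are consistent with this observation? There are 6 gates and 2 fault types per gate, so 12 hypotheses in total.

Fault-free: U0=0, U1=0, U2=1, U3=0, U4=0, U5=1 → Y1=0, Y2=1. Observed Y1=1, Y2=1.
  U0 stuck-at-0: output Y1=0, Y2=1 ✗
  U0 stuck-at-1: output Y1=1, Y2=1 ✓
  U1 stuck-at-0: output Y1=0, Y2=1 ✗
  U1 stuck-at-1: output Y1=1, Y2=1 ✓
  U2 stuck-at-0: output Y1=1, Y2=1 ✓
  U2 stuck-at-1: output Y1=0, Y2=1 ✗
  U3 stuck-at-0: output Y1=0, Y2=1 ✗
  U3 stuck-at-1: output Y1=0, Y2=0 ✗
  U4 stuck-at-0: output Y1=0, Y2=1 ✗
  U4 stuck-at-1: output Y1=1, Y2=1 ✓
  U5 stuck-at-0: output Y1=0, Y2=0 ✗
  U5 stuck-at-1: output Y1=0, Y2=1 ✗
Consistent faults: {U0 stuck-at-1, U1 stuck-at-1, U2 stuck-at-0, U4 stuck-at-1} — 4 in all.

4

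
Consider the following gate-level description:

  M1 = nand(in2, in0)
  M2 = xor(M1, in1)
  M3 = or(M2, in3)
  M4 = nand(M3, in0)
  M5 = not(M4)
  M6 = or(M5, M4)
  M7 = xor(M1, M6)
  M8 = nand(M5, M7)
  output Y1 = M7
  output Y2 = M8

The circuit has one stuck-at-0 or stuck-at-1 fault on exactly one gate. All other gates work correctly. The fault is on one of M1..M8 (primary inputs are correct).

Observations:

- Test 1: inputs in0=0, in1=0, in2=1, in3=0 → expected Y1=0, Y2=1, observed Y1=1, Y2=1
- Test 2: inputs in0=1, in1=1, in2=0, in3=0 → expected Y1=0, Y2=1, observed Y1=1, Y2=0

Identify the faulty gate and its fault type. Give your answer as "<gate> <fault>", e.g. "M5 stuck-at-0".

Fault-free values for test 1 (in0=0, in1=0, in2=1, in3=0): M1=1, M2=1, M3=1, M4=1, M5=0, M6=1, M7=0, M8=1, giving Y1=0, Y2=1. Observed Y1=1, Y2=1.
Test 1: faults giving observed Y1=1, Y2=1 are {M1 stuck-at-0, M6 stuck-at-0, M7 stuck-at-1}.
Test 2 (in0=1, in1=1, in2=0, in3=0): fault-free M1=1, M2=0, M3=0, M4=1, M5=0, M6=1, M7=0, M8=1 → Y1=0, Y2=1; observed Y1=1, Y2=0. Eliminates M6 stuck-at-0, M7 stuck-at-1.
Only M1 stuck-at-0 is consistent with every test.

M1 stuck-at-0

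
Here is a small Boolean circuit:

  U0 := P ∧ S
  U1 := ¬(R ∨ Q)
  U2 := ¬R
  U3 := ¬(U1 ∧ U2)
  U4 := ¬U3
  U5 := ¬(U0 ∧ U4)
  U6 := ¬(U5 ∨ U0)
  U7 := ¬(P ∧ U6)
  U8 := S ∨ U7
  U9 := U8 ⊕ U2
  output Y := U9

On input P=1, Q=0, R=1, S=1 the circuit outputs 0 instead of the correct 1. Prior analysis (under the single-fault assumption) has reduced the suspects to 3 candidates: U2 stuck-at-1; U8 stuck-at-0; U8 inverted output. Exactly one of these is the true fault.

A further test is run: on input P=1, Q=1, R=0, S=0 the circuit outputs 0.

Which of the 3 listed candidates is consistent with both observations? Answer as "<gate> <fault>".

U2 stuck-at-1

Evaluate each candidate on input P=1, Q=1, R=0, S=0:
  U2 stuck-at-1: U0=0, U1=0, U2=1 [stuck-at-1], U3=1, U4=0, U5=1, U6=0, U7=1, U8=1, U9=0 → 0 — matches
  U8 stuck-at-0: U0=0, U1=0, U2=1, U3=1, U4=0, U5=1, U6=0, U7=1, U8=0 [stuck-at-0], U9=1 → 1 — eliminated
  U8 inverted output: U0=0, U1=0, U2=1, U3=1, U4=0, U5=1, U6=0, U7=1, U8=0 [inverted output], U9=1 → 1 — eliminated
Only U2 stuck-at-1 reproduces the observed 0.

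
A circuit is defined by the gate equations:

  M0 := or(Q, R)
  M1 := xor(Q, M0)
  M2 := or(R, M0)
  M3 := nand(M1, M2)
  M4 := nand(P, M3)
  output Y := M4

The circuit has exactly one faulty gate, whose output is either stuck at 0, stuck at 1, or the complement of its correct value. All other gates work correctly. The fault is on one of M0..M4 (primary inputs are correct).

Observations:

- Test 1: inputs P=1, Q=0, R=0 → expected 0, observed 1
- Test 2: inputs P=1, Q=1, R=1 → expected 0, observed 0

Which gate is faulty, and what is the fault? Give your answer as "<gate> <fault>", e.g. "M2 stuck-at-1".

Fault-free values for test 1 (P=1, Q=0, R=0): M0=0, M1=0, M2=0, M3=1, M4=0, giving Y=0. Observed 1.
Test 1: faults giving observed 1 are {M0 stuck-at-1, M0 inverted output, M3 stuck-at-0, M3 inverted output, M4 stuck-at-1, M4 inverted output}.
Test 2 (P=1, Q=1, R=1): fault-free M0=1, M1=0, M2=1, M3=1, M4=0 → 0; observed 0. Eliminates M0 inverted output, M3 stuck-at-0, M3 inverted output, M4 stuck-at-1, M4 inverted output.
Only M0 stuck-at-1 is consistent with every test.

M0 stuck-at-1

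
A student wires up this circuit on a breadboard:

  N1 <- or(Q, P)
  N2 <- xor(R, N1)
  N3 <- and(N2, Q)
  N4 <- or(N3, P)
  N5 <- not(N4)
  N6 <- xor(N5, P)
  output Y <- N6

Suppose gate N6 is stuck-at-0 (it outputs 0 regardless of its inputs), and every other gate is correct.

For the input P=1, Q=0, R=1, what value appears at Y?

0

Propagate with N6 forced: N1=1, N2=0, N3=0, N4=1, N5=0, N6=0 [stuck-at-0].
So Y = 0. (Without the fault it would be 1.)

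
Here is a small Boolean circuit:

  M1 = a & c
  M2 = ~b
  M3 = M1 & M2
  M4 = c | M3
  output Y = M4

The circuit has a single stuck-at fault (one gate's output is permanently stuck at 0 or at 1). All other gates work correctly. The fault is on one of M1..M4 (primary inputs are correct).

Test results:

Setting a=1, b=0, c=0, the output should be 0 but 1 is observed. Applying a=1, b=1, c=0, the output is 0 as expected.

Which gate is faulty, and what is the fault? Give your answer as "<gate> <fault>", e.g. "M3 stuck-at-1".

M1 stuck-at-1

Fault-free values for test 1 (a=1, b=0, c=0): M1=0, M2=1, M3=0, M4=0, giving Y=0. Observed 1.
Test 1: faults giving observed 1 are {M1 stuck-at-1, M3 stuck-at-1, M4 stuck-at-1}.
Test 2 (a=1, b=1, c=0): fault-free M1=0, M2=0, M3=0, M4=0 → 0; observed 0. Eliminates M3 stuck-at-1, M4 stuck-at-1.
Only M1 stuck-at-1 is consistent with every test.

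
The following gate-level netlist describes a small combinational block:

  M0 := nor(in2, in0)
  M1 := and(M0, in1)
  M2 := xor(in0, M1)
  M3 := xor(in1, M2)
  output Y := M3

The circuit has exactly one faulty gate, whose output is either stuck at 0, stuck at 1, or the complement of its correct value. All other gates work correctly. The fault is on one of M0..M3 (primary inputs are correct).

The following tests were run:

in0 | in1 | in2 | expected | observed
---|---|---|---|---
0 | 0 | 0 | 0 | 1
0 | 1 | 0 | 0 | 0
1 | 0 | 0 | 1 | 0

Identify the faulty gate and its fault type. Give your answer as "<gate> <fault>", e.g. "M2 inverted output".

Fault-free values for test 1 (in0=0, in1=0, in2=0): M0=1, M1=0, M2=0, M3=0, giving Y=0. Observed 1.
Test 1: faults giving observed 1 are {M1 stuck-at-1, M1 inverted output, M2 stuck-at-1, M2 inverted output, M3 stuck-at-1, M3 inverted output}.
Test 2 (in0=0, in1=1, in2=0): fault-free M0=1, M1=1, M2=1, M3=0 → 0; observed 0. Eliminates M1 inverted output, M2 inverted output, M3 stuck-at-1, M3 inverted output.
Test 3 (in0=1, in1=0, in2=0): fault-free M0=0, M1=0, M2=1, M3=1 → 1; observed 0. Eliminates M2 stuck-at-1.
Only M1 stuck-at-1 is consistent with every test.

M1 stuck-at-1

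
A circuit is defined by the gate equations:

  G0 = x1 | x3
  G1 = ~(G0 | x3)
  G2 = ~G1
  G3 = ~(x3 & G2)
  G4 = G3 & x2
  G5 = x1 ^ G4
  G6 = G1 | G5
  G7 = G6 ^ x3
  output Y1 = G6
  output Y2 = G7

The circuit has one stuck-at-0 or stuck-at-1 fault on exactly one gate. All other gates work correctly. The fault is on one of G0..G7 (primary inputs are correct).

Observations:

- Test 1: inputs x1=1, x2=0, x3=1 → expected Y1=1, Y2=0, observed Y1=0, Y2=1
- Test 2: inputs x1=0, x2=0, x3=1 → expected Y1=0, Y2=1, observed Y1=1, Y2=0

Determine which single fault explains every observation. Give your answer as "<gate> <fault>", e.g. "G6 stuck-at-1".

G4 stuck-at-1

Fault-free values for test 1 (x1=1, x2=0, x3=1): G0=1, G1=0, G2=1, G3=0, G4=0, G5=1, G6=1, G7=0, giving Y1=1, Y2=0. Observed Y1=0, Y2=1.
Test 1: faults giving observed Y1=0, Y2=1 are {G4 stuck-at-1, G5 stuck-at-0, G6 stuck-at-0}.
Test 2 (x1=0, x2=0, x3=1): fault-free G0=1, G1=0, G2=1, G3=0, G4=0, G5=0, G6=0, G7=1 → Y1=0, Y2=1; observed Y1=1, Y2=0. Eliminates G5 stuck-at-0, G6 stuck-at-0.
Only G4 stuck-at-1 is consistent with every test.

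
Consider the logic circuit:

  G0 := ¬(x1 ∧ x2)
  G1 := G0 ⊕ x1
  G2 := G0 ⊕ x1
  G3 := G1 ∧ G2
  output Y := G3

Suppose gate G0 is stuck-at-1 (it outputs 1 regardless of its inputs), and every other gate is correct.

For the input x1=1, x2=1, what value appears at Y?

Propagate with G0 forced: G0=1 [stuck-at-1], G1=0, G2=0, G3=0.
So Y = 0. (Without the fault it would be 1.)

0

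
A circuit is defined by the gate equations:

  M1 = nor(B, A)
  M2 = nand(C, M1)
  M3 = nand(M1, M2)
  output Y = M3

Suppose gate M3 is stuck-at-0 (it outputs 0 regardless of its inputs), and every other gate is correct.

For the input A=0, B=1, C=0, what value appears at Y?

0

Propagate with M3 forced: M1=0, M2=1, M3=0 [stuck-at-0].
So Y = 0. (Without the fault it would be 1.)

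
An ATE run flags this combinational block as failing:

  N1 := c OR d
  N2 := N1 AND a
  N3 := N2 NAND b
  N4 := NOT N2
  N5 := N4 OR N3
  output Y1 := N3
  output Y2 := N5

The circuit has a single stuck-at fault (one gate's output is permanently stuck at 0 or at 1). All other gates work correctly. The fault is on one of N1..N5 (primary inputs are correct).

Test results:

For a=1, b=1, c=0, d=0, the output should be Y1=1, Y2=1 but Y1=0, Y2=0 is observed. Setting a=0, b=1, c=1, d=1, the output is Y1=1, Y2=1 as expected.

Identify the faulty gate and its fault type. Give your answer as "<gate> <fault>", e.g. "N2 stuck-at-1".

N1 stuck-at-1

Fault-free values for test 1 (a=1, b=1, c=0, d=0): N1=0, N2=0, N3=1, N4=1, N5=1, giving Y1=1, Y2=1. Observed Y1=0, Y2=0.
Test 1: faults giving observed Y1=0, Y2=0 are {N1 stuck-at-1, N2 stuck-at-1}.
Test 2 (a=0, b=1, c=1, d=1): fault-free N1=1, N2=0, N3=1, N4=1, N5=1 → Y1=1, Y2=1; observed Y1=1, Y2=1. Eliminates N2 stuck-at-1.
Only N1 stuck-at-1 is consistent with every test.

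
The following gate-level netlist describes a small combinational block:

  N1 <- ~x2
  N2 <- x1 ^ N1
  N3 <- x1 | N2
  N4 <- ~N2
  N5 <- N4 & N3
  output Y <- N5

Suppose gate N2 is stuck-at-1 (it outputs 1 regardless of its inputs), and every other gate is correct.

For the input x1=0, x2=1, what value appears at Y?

0

Propagate with N2 forced: N1=0, N2=1 [stuck-at-1], N3=1, N4=0, N5=0.
So Y = 0. (Same as the fault-free value — the fault is masked on this input.)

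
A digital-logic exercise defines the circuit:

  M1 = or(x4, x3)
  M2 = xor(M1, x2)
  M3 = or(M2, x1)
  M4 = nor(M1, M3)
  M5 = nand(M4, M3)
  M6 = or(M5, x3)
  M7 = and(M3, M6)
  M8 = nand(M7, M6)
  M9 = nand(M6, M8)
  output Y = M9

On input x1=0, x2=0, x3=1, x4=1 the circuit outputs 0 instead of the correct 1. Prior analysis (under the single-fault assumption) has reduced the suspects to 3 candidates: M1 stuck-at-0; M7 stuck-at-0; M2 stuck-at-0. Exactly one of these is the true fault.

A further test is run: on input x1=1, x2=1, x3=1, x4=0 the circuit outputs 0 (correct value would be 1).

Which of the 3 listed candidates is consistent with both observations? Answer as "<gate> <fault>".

M7 stuck-at-0

Evaluate each candidate on input x1=1, x2=1, x3=1, x4=0:
  M1 stuck-at-0: M1=0 [stuck-at-0], M2=1, M3=1, M4=0, M5=1, M6=1, M7=1, M8=0, M9=1 → 1 — eliminated
  M7 stuck-at-0: M1=1, M2=0, M3=1, M4=0, M5=1, M6=1, M7=0 [stuck-at-0], M8=1, M9=0 → 0 — matches
  M2 stuck-at-0: M1=1, M2=0 [stuck-at-0], M3=1, M4=0, M5=1, M6=1, M7=1, M8=0, M9=1 → 1 — eliminated
Only M7 stuck-at-0 reproduces the observed 0.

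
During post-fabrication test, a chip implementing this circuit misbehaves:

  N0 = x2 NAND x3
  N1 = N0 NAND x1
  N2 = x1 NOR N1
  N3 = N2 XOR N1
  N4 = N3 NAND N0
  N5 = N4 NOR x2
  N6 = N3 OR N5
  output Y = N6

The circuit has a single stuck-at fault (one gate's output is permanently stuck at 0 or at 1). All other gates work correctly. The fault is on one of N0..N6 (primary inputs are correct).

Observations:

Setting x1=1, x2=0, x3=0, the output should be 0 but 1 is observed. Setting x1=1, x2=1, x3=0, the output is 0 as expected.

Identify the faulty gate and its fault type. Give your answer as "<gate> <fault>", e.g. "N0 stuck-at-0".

Fault-free values for test 1 (x1=1, x2=0, x3=0): N0=1, N1=0, N2=0, N3=0, N4=1, N5=0, N6=0, giving Y=0. Observed 1.
Test 1: faults giving observed 1 are {N0 stuck-at-0, N1 stuck-at-1, N2 stuck-at-1, N3 stuck-at-1, N4 stuck-at-0, N5 stuck-at-1, N6 stuck-at-1}.
Test 2 (x1=1, x2=1, x3=0): fault-free N0=1, N1=0, N2=0, N3=0, N4=1, N5=0, N6=0 → 0; observed 0. Eliminates N0 stuck-at-0, N1 stuck-at-1, N2 stuck-at-1, N3 stuck-at-1, N5 stuck-at-1, N6 stuck-at-1.
Only N4 stuck-at-0 is consistent with every test.

N4 stuck-at-0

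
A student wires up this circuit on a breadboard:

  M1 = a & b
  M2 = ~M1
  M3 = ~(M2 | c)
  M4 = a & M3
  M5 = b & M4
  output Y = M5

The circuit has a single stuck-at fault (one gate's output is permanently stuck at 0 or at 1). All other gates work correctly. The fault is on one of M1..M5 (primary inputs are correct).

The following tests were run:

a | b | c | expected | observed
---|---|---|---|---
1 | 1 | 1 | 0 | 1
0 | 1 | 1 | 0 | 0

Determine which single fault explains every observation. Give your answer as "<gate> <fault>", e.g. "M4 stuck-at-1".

M3 stuck-at-1

Fault-free values for test 1 (a=1, b=1, c=1): M1=1, M2=0, M3=0, M4=0, M5=0, giving Y=0. Observed 1.
Test 1: faults giving observed 1 are {M3 stuck-at-1, M4 stuck-at-1, M5 stuck-at-1}.
Test 2 (a=0, b=1, c=1): fault-free M1=0, M2=1, M3=0, M4=0, M5=0 → 0; observed 0. Eliminates M4 stuck-at-1, M5 stuck-at-1.
Only M3 stuck-at-1 is consistent with every test.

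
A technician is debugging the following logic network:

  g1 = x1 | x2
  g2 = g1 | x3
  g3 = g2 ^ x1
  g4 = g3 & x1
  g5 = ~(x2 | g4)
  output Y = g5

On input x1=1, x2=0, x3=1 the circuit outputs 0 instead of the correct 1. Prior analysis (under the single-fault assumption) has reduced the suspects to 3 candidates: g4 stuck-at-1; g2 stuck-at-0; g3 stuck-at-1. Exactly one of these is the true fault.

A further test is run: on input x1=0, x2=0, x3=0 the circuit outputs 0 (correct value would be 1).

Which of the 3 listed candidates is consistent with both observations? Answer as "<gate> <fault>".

Evaluate each candidate on input x1=0, x2=0, x3=0:
  g4 stuck-at-1: g1=0, g2=0, g3=0, g4=1 [stuck-at-1], g5=0 → 0 — matches
  g2 stuck-at-0: g1=0, g2=0 [stuck-at-0], g3=0, g4=0, g5=1 → 1 — eliminated
  g3 stuck-at-1: g1=0, g2=0, g3=1 [stuck-at-1], g4=0, g5=1 → 1 — eliminated
Only g4 stuck-at-1 reproduces the observed 0.

g4 stuck-at-1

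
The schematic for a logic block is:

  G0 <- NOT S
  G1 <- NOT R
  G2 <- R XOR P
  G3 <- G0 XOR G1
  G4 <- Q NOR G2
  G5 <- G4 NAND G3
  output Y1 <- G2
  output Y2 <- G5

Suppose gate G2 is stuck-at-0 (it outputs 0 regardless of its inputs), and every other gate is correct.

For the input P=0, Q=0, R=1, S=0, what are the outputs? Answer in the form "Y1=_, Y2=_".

Propagate with G2 forced: G0=1, G1=0, G2=0 [stuck-at-0], G3=1, G4=1, G5=0.
So the outputs are Y1=0, Y2=0. (Without the fault they would be Y1=1, Y2=1.)

Y1=0, Y2=0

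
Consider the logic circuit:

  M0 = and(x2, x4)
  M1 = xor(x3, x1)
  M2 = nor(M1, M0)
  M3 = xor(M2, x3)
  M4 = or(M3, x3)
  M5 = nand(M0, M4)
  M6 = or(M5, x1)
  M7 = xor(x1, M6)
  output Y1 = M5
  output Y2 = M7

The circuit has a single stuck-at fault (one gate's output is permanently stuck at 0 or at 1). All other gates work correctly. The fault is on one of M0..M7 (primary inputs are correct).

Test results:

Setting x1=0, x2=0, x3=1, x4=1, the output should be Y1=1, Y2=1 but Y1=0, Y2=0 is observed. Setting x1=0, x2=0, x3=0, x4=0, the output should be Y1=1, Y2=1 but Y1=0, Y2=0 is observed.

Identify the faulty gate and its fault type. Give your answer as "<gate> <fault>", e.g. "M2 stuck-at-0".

Fault-free values for test 1 (x1=0, x2=0, x3=1, x4=1): M0=0, M1=1, M2=0, M3=1, M4=1, M5=1, M6=1, M7=1, giving Y1=1, Y2=1. Observed Y1=0, Y2=0.
Test 1: faults giving observed Y1=0, Y2=0 are {M0 stuck-at-1, M5 stuck-at-0}.
Test 2 (x1=0, x2=0, x3=0, x4=0): fault-free M0=0, M1=0, M2=1, M3=1, M4=1, M5=1, M6=1, M7=1 → Y1=1, Y2=1; observed Y1=0, Y2=0. Eliminates M0 stuck-at-1.
Only M5 stuck-at-0 is consistent with every test.

M5 stuck-at-0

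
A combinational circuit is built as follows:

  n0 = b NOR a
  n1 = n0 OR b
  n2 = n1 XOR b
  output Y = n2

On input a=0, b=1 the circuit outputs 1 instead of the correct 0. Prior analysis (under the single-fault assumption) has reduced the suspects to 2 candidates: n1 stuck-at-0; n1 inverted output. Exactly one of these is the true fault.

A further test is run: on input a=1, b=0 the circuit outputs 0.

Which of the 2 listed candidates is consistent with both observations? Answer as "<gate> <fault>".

Evaluate each candidate on input a=1, b=0:
  n1 stuck-at-0: n0=0, n1=0 [stuck-at-0], n2=0 → 0 — matches
  n1 inverted output: n0=0, n1=1 [inverted output], n2=1 → 1 — eliminated
Only n1 stuck-at-0 reproduces the observed 0.

n1 stuck-at-0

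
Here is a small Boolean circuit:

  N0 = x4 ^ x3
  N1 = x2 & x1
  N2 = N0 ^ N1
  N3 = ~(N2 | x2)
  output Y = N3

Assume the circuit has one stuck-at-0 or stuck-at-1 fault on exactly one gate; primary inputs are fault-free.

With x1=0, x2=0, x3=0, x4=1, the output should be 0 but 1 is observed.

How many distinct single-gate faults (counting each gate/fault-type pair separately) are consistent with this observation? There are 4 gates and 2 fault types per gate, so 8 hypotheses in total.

Fault-free: N0=1, N1=0, N2=1, N3=0 → 0. Observed 1.
  N0 stuck-at-0: output 1 ✓
  N0 stuck-at-1: output 0 ✗
  N1 stuck-at-0: output 0 ✗
  N1 stuck-at-1: output 1 ✓
  N2 stuck-at-0: output 1 ✓
  N2 stuck-at-1: output 0 ✗
  N3 stuck-at-0: output 0 ✗
  N3 stuck-at-1: output 1 ✓
Consistent faults: {N0 stuck-at-0, N1 stuck-at-1, N2 stuck-at-0, N3 stuck-at-1} — 4 in all.

4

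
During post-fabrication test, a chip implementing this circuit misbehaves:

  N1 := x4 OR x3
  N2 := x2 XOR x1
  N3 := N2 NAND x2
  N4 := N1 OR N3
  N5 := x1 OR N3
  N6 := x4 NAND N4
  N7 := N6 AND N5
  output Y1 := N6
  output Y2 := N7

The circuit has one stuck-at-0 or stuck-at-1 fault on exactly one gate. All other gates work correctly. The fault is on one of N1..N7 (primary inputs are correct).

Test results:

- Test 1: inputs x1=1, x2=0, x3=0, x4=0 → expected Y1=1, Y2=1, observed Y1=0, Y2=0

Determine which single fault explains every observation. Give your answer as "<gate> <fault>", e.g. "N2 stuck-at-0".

Fault-free values for test 1 (x1=1, x2=0, x3=0, x4=0): N1=0, N2=1, N3=1, N4=1, N5=1, N6=1, N7=1, giving Y1=1, Y2=1. Observed Y1=0, Y2=0.
Test 1: faults giving observed Y1=0, Y2=0 are {N6 stuck-at-0}.
Only N6 stuck-at-0 is consistent with every test.

N6 stuck-at-0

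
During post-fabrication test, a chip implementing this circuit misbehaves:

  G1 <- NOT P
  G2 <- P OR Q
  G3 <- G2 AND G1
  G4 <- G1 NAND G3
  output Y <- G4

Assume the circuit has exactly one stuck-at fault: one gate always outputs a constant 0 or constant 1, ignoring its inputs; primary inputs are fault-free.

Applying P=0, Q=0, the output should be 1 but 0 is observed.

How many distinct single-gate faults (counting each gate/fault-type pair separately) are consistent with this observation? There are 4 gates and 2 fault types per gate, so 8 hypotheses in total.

Fault-free: G1=1, G2=0, G3=0, G4=1 → 1. Observed 0.
  G1 stuck-at-0: output 1 ✗
  G1 stuck-at-1: output 1 ✗
  G2 stuck-at-0: output 1 ✗
  G2 stuck-at-1: output 0 ✓
  G3 stuck-at-0: output 1 ✗
  G3 stuck-at-1: output 0 ✓
  G4 stuck-at-0: output 0 ✓
  G4 stuck-at-1: output 1 ✗
Consistent faults: {G2 stuck-at-1, G3 stuck-at-1, G4 stuck-at-0} — 3 in all.

3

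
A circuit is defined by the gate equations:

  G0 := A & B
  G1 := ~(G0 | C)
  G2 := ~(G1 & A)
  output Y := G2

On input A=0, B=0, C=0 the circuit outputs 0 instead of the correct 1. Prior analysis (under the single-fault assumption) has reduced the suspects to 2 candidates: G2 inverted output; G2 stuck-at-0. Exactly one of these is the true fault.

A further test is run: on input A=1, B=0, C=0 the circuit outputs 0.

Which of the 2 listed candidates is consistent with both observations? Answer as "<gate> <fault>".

G2 stuck-at-0

Evaluate each candidate on input A=1, B=0, C=0:
  G2 inverted output: G0=0, G1=1, G2=1 [inverted output] → 1 — eliminated
  G2 stuck-at-0: G0=0, G1=1, G2=0 [stuck-at-0] → 0 — matches
Only G2 stuck-at-0 reproduces the observed 0.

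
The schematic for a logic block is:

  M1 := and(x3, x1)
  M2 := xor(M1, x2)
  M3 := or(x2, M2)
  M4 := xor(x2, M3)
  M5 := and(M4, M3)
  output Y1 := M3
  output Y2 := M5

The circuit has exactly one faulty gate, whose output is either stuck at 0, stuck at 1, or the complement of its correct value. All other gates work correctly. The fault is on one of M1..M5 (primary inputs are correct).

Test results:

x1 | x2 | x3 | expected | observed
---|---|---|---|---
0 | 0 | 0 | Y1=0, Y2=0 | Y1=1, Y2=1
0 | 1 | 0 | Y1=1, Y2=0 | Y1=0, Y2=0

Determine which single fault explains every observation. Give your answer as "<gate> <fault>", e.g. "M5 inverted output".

M3 inverted output

Fault-free values for test 1 (x1=0, x2=0, x3=0): M1=0, M2=0, M3=0, M4=0, M5=0, giving Y1=0, Y2=0. Observed Y1=1, Y2=1.
Test 1: faults giving observed Y1=1, Y2=1 are {M1 stuck-at-1, M1 inverted output, M2 stuck-at-1, M2 inverted output, M3 stuck-at-1, M3 inverted output}.
Test 2 (x1=0, x2=1, x3=0): fault-free M1=0, M2=1, M3=1, M4=0, M5=0 → Y1=1, Y2=0; observed Y1=0, Y2=0. Eliminates M1 stuck-at-1, M1 inverted output, M2 stuck-at-1, M2 inverted output, M3 stuck-at-1.
Only M3 inverted output is consistent with every test.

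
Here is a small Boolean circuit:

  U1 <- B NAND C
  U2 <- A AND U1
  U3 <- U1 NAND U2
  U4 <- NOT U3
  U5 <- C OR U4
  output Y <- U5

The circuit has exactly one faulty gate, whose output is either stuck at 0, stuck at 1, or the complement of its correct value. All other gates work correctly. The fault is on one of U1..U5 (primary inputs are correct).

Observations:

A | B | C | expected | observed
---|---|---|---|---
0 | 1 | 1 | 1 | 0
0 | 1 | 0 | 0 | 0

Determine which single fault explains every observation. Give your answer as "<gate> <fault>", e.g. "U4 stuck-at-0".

Fault-free values for test 1 (A=0, B=1, C=1): U1=0, U2=0, U3=1, U4=0, U5=1, giving Y=1. Observed 0.
Test 1: faults giving observed 0 are {U5 stuck-at-0, U5 inverted output}.
Test 2 (A=0, B=1, C=0): fault-free U1=1, U2=0, U3=1, U4=0, U5=0 → 0; observed 0. Eliminates U5 inverted output.
Only U5 stuck-at-0 is consistent with every test.

U5 stuck-at-0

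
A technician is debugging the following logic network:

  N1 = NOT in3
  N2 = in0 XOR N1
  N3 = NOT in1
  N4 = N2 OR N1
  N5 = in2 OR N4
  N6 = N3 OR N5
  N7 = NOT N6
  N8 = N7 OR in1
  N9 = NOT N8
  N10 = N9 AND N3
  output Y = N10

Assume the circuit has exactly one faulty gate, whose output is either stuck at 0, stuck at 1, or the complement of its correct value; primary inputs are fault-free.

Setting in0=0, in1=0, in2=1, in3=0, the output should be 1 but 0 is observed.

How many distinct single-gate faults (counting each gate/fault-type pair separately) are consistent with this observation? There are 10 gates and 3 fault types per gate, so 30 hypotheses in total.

Fault-free: N1=1, N2=1, N3=1, N4=1, N5=1, N6=1, N7=0, N8=0, N9=1, N10=1 → 1. Observed 0.
  N1: none of the 3 fault types match ✗
  N2: none of the 3 fault types match ✗
  N3: stuck-at-0, inverted output ✓; others ✗
  N4: none of the 3 fault types match ✗
  N5: none of the 3 fault types match ✗
  N6: stuck-at-0, inverted output ✓; others ✗
  N7: stuck-at-1, inverted output ✓; others ✗
  N8: stuck-at-1, inverted output ✓; others ✗
  N9: stuck-at-0, inverted output ✓; others ✗
  N10: stuck-at-0, inverted output ✓; others ✗
Consistent faults: {N3 stuck-at-0, N3 inverted output, N6 stuck-at-0, N6 inverted output, N7 stuck-at-1, N7 inverted output, N8 stuck-at-1, N8 inverted output, N9 stuck-at-0, N9 inverted output, N10 stuck-at-0, N10 inverted output} — 12 in all.

12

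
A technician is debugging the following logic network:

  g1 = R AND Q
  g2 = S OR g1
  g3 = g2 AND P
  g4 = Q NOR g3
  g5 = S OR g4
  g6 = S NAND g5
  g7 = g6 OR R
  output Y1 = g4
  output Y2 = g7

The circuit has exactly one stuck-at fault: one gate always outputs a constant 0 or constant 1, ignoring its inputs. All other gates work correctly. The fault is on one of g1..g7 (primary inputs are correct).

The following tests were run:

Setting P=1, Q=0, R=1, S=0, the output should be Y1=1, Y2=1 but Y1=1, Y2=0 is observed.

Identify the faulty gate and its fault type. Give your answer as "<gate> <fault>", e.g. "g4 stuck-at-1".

g7 stuck-at-0

Fault-free values for test 1 (P=1, Q=0, R=1, S=0): g1=0, g2=0, g3=0, g4=1, g5=1, g6=1, g7=1, giving Y1=1, Y2=1. Observed Y1=1, Y2=0.
Test 1: faults giving observed Y1=1, Y2=0 are {g7 stuck-at-0}.
Only g7 stuck-at-0 is consistent with every test.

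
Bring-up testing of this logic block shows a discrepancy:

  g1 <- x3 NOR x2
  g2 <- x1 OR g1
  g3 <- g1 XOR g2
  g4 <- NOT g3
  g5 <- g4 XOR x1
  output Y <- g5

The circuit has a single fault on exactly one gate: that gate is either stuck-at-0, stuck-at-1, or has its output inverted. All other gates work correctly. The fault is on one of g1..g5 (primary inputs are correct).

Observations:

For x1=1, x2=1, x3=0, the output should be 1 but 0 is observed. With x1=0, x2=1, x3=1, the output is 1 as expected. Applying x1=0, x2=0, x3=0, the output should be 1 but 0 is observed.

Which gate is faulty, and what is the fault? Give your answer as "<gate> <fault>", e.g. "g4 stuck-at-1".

Fault-free values for test 1 (x1=1, x2=1, x3=0): g1=0, g2=1, g3=1, g4=0, g5=1, giving Y=1. Observed 0.
Test 1: faults giving observed 0 are {g1 stuck-at-1, g1 inverted output, g2 stuck-at-0, g2 inverted output, g3 stuck-at-0, g3 inverted output, g4 stuck-at-1, g4 inverted output, g5 stuck-at-0, g5 inverted output}.
Test 2 (x1=0, x2=1, x3=1): fault-free g1=0, g2=0, g3=0, g4=1, g5=1 → 1; observed 1. Eliminates g2 inverted output, g3 inverted output, g4 inverted output, g5 stuck-at-0, g5 inverted output.
Test 3 (x1=0, x2=0, x3=0): fault-free g1=1, g2=1, g3=0, g4=1, g5=1 → 1; observed 0. Eliminates g1 stuck-at-1, g1 inverted output, g3 stuck-at-0, g4 stuck-at-1.
Only g2 stuck-at-0 is consistent with every test.

g2 stuck-at-0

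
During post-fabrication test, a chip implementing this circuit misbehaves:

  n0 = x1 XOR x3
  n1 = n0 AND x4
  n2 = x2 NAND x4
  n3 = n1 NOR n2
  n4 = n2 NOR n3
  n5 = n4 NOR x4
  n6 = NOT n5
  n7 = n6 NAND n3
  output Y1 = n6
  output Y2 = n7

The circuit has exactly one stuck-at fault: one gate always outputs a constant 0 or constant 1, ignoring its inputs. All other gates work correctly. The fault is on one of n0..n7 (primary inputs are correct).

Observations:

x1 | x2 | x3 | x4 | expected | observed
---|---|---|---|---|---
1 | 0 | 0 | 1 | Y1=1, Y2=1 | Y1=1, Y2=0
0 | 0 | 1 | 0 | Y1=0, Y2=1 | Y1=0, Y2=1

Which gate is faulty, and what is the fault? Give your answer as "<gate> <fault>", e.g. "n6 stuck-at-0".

Fault-free values for test 1 (x1=1, x2=0, x3=0, x4=1): n0=1, n1=1, n2=1, n3=0, n4=0, n5=0, n6=1, n7=1, giving Y1=1, Y2=1. Observed Y1=1, Y2=0.
Test 1: faults giving observed Y1=1, Y2=0 are {n3 stuck-at-1, n7 stuck-at-0}.
Test 2 (x1=0, x2=0, x3=1, x4=0): fault-free n0=1, n1=0, n2=1, n3=0, n4=0, n5=1, n6=0, n7=1 → Y1=0, Y2=1; observed Y1=0, Y2=1. Eliminates n7 stuck-at-0.
Only n3 stuck-at-1 is consistent with every test.

n3 stuck-at-1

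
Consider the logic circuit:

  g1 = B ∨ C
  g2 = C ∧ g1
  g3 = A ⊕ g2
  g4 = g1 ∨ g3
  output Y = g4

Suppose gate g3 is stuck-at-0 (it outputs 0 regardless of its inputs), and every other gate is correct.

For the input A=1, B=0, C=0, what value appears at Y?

Propagate with g3 forced: g1=0, g2=0, g3=0 [stuck-at-0], g4=0.
So Y = 0. (Without the fault it would be 1.)

0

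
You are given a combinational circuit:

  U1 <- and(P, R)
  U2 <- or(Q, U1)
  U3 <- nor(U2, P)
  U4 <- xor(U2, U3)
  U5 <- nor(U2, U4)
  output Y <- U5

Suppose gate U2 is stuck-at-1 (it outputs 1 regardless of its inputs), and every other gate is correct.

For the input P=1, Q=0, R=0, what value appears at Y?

0

Propagate with U2 forced: U1=0, U2=1 [stuck-at-1], U3=0, U4=1, U5=0.
So Y = 0. (Without the fault it would be 1.)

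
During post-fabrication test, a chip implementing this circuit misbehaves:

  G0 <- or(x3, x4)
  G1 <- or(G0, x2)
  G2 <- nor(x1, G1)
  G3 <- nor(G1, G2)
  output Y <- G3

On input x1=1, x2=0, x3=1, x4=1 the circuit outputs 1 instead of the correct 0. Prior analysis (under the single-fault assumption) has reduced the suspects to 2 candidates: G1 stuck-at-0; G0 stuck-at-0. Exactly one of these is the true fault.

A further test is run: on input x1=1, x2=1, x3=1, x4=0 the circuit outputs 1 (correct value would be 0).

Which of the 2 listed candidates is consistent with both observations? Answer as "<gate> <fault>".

Evaluate each candidate on input x1=1, x2=1, x3=1, x4=0:
  G1 stuck-at-0: G0=1, G1=0 [stuck-at-0], G2=0, G3=1 → 1 — matches
  G0 stuck-at-0: G0=0 [stuck-at-0], G1=1, G2=0, G3=0 → 0 — eliminated
Only G1 stuck-at-0 reproduces the observed 1.

G1 stuck-at-0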